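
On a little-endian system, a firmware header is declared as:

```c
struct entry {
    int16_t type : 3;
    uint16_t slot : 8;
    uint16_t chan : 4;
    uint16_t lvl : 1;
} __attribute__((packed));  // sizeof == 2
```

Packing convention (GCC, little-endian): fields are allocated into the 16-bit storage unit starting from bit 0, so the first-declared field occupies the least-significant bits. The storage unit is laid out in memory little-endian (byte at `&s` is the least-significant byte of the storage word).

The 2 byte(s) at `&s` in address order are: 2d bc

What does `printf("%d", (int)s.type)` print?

-3

[0]=0x2d [1]=0xbc (little-endian) → word 0xbc2d
type [0+:3] = (word>>0) & 0x7 = 5  ←
slot [3+:8] = (word>>3) & 0xff = 133
chan [11+:4] = (word>>11) & 0xf = 7
lvl [15+:1] = (word>>15) & 0x1 = 1
type signed 3b, MSB=1: 5 - 8 = -3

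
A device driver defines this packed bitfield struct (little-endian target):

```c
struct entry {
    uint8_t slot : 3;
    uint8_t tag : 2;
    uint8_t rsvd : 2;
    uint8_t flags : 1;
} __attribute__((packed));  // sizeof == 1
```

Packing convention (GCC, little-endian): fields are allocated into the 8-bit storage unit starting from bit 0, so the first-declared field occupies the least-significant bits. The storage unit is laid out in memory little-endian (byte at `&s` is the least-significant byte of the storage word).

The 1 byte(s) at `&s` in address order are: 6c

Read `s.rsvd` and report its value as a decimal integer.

[0]=0x6c (little-endian) → word 0x6c
slot:3 @ bit 0 → (0x6c>>0)&0x7 = 0x4
tag:2 @ bit 3 → (0x6c>>3)&0x3 = 0x1
rsvd:2 @ bit 5 → (0x6c>>5)&0x3 = 0x3  ←
flags:1 @ bit 7 → (0x6c>>7)&0x1 = 0x0

3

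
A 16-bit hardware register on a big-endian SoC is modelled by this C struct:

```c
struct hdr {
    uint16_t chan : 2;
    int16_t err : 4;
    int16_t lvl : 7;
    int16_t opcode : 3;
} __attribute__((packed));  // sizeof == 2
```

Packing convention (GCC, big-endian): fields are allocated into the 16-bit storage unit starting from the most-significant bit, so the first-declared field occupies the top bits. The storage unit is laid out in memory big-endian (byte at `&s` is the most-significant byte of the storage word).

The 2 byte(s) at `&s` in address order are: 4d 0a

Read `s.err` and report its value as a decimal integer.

3

[0]=0x4d [1]=0x0a (big-endian) → word 0x4d0a
chan [14+:2] = (word>>14) & 0x3 = 1
err [10+:4] = (word>>10) & 0xf = 3  ←
lvl [3+:7] = (word>>3) & 0x7f = 33
opcode [0+:3] = (word>>0) & 0x7 = 2
err signed 4b, MSB=0: value = 3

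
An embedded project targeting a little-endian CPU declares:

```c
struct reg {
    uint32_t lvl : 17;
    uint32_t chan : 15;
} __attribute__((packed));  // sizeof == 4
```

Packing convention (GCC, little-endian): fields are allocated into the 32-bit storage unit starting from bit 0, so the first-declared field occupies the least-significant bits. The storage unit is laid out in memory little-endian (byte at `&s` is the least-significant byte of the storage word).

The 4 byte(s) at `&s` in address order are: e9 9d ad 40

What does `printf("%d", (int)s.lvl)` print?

[0]=0xe9 [1]=0x9d [2]=0xad [3]=0x40 (little-endian) → word 0x40ad9de9
lvl:17 @ bit 0 → (0x40ad9de9>>0)&0x1ffff = 0x19de9  ←
chan:15 @ bit 17 → (0x40ad9de9>>17)&0x7fff = 0x2056

105961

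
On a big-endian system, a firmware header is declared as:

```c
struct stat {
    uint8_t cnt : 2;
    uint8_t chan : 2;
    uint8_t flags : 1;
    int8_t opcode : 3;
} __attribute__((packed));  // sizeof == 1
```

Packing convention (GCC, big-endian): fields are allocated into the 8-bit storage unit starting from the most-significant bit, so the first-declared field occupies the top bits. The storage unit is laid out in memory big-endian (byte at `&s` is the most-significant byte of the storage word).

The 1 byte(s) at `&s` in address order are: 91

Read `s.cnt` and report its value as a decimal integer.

[0]=0x91 (big-endian) → word 0x91
cnt [6+:2] = (word>>6) & 0x3 = 2  ←
chan [4+:2] = (word>>4) & 0x3 = 1
flags [3+:1] = (word>>3) & 0x1 = 0
opcode [0+:3] = (word>>0) & 0x7 = 1

2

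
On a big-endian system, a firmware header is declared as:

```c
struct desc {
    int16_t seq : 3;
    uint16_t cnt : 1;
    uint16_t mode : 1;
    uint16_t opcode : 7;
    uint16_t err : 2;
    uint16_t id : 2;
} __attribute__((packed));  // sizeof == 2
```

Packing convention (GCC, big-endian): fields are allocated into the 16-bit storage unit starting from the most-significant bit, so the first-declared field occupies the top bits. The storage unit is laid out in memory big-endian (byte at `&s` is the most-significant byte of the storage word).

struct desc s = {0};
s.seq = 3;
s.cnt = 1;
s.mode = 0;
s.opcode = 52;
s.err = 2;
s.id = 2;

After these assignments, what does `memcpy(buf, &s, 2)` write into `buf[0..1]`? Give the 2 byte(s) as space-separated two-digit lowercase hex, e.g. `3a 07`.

[13+:3] seq=3 & 0x7 = 0x3; word=0x6000
[12+:1] cnt=1 & 0x1 = 0x1; word=0x7000
[11+:1] mode=0 & 0x1 = 0x0; word=0x7000
[4+:7] opcode=52 & 0x7f = 0x34; word=0x7340
[2+:2] err=2 & 0x3 = 0x2; word=0x7348
[0+:2] id=2 & 0x3 = 0x2; word=0x734a
word = 0x734a → big-endian bytes:
  [0]=0x73  [1]=0x4a

73 4a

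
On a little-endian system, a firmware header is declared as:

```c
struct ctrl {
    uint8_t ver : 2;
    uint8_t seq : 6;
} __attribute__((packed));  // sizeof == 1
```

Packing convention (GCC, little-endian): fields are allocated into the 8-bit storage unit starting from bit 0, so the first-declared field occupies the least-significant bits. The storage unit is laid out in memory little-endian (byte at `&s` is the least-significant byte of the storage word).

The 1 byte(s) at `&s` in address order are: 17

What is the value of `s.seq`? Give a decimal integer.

5

[0]=0x17 (little-endian) → word 0x17
ver [0+:2] = (word>>0) & 0x3 = 3
seq [2+:6] = (word>>2) & 0x3f = 5  ←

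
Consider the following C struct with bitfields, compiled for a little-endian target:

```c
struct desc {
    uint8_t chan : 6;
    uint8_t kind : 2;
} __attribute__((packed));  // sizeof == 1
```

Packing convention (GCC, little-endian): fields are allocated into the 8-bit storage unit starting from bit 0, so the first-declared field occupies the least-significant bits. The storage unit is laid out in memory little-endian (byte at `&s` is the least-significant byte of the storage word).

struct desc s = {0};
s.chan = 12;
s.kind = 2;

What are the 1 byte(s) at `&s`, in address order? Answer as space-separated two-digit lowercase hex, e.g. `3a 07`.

8c

chan:6 = 12 → 0xc << 0 → word 0x0c
kind:2 = 2 → 0x2 << 6 → word 0x8c
word = 0x8c → little-endian bytes:
  [0]=0x8c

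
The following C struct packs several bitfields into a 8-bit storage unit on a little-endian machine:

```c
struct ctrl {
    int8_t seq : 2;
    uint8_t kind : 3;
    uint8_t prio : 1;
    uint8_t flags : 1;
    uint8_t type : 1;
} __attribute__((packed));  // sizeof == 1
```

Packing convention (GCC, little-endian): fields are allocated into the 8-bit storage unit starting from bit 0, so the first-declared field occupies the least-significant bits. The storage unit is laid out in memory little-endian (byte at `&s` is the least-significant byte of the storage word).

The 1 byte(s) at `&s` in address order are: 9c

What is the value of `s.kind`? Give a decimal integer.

[0]=0x9c (little-endian) → word 0x9c
seq:2 @ bit 0 → (0x9c>>0)&0x3 = 0x0
kind:3 @ bit 2 → (0x9c>>2)&0x7 = 0x7  ←
prio:1 @ bit 5 → (0x9c>>5)&0x1 = 0x0
flags:1 @ bit 6 → (0x9c>>6)&0x1 = 0x0
type:1 @ bit 7 → (0x9c>>7)&0x1 = 0x1

7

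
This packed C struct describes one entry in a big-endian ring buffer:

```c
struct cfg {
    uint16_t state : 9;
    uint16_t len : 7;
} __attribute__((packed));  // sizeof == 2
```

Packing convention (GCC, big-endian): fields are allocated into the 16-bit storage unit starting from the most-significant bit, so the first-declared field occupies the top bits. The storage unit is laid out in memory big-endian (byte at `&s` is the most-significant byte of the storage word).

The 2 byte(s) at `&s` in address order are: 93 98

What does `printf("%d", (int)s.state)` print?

295

[0]=0x93 [1]=0x98 (big-endian) → word 0x9398
state [7+:9] = (word>>7) & 0x1ff = 295  ←
len [0+:7] = (word>>0) & 0x7f = 24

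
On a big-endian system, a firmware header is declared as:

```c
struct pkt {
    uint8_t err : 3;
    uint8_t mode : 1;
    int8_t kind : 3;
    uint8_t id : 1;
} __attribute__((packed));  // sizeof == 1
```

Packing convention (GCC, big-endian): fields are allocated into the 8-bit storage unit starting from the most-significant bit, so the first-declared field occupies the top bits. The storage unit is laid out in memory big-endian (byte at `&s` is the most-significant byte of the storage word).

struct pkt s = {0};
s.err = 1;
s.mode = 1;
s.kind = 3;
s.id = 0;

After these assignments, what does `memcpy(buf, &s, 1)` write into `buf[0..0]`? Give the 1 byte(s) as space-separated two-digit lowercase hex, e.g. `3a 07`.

err:3 = 1 → 0x1 << 5 → word 0x20
mode:1 = 1 → 0x1 << 4 → word 0x30
kind:3 = 3 → 0x3 << 1 → word 0x36
id:1 = 0 → 0x0 << 0 → word 0x36
word = 0x36 → big-endian bytes:
  [0]=0x36

36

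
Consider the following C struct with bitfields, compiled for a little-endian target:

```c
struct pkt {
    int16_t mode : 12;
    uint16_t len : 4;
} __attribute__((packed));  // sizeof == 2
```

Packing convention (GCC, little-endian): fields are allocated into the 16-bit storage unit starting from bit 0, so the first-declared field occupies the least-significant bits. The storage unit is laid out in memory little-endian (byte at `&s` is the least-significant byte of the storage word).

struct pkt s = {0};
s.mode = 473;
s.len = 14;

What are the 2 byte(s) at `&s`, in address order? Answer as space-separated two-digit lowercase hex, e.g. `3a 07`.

mode (12b) val=473 bits=0x1d9 at bit 0: 0x01d9
len (4b) val=14 bits=0xe at bit 12: 0xe1d9
word = 0xe1d9 → little-endian bytes:
  [0]=0xd9  [1]=0xe1

d9 e1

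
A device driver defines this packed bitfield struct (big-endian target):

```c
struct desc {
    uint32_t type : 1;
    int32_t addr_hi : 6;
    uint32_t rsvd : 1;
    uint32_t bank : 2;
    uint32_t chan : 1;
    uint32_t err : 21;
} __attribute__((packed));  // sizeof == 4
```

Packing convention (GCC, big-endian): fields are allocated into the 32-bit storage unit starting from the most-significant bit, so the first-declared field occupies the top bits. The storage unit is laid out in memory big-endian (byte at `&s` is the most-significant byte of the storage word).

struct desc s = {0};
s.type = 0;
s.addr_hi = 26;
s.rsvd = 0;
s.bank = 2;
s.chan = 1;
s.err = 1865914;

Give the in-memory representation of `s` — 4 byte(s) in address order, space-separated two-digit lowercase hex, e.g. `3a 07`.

[31+:1] type=0 & 0x1 = 0x0; word=0x00000000
[25+:6] addr_hi=26 & 0x3f = 0x1a; word=0x34000000
[24+:1] rsvd=0 & 0x1 = 0x0; word=0x34000000
[22+:2] bank=2 & 0x3 = 0x2; word=0x34800000
[21+:1] chan=1 & 0x1 = 0x1; word=0x34a00000
[0+:21] err=1865914 & 0x1fffff = 0x1c78ba; word=0x34bc78ba
word = 0x34bc78ba → big-endian bytes:
  [0]=0x34  [1]=0xbc  [2]=0x78  [3]=0xba

34 bc 78 ba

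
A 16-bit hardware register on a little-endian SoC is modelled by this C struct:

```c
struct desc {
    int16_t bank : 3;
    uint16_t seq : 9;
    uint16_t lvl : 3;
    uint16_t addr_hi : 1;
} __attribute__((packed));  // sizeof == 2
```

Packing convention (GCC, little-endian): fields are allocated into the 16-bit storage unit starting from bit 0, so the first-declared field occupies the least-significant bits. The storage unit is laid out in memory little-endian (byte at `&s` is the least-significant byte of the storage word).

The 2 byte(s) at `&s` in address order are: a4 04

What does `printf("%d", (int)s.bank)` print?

-4

[0]=0xa4 [1]=0x04 (little-endian) → word 0x04a4
bank [0+:3] = (word>>0) & 0x7 = 4  ←
seq [3+:9] = (word>>3) & 0x1ff = 148
lvl [12+:3] = (word>>12) & 0x7 = 0
addr_hi [15+:1] = (word>>15) & 0x1 = 0
bank signed 3b, MSB=1: 4 - 8 = -4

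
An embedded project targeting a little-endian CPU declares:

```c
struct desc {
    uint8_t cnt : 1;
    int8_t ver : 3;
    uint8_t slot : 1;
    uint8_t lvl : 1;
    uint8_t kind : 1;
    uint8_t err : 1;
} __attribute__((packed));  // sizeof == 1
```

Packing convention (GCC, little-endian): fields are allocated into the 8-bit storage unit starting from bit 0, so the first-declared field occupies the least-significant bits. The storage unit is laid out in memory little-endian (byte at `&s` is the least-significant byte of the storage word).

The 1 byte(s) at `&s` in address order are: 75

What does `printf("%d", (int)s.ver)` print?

[0]=0x75 (little-endian) → word 0x75
cnt:1 @ bit 0 → (0x75>>0)&0x1 = 0x1
ver:3 @ bit 1 → (0x75>>1)&0x7 = 0x2  ←
slot:1 @ bit 4 → (0x75>>4)&0x1 = 0x1
lvl:1 @ bit 5 → (0x75>>5)&0x1 = 0x1
kind:1 @ bit 6 → (0x75>>6)&0x1 = 0x1
err:1 @ bit 7 → (0x75>>7)&0x1 = 0x0
ver signed 3b, MSB=0: value = 2

2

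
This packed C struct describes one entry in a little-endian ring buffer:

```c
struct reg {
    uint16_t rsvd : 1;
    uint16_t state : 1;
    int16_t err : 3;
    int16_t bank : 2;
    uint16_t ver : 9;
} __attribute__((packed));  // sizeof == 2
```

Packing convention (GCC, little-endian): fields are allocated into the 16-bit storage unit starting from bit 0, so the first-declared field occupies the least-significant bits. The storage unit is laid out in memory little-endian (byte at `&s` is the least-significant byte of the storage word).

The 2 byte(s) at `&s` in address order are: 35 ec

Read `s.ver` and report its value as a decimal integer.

[0]=0x35 [1]=0xec (little-endian) → word 0xec35
rsvd:1 @ bit 0 → (0xec35>>0)&0x1 = 0x1
state:1 @ bit 1 → (0xec35>>1)&0x1 = 0x0
err:3 @ bit 2 → (0xec35>>2)&0x7 = 0x5
bank:2 @ bit 5 → (0xec35>>5)&0x3 = 0x1
ver:9 @ bit 7 → (0xec35>>7)&0x1ff = 0x1d8  ←

472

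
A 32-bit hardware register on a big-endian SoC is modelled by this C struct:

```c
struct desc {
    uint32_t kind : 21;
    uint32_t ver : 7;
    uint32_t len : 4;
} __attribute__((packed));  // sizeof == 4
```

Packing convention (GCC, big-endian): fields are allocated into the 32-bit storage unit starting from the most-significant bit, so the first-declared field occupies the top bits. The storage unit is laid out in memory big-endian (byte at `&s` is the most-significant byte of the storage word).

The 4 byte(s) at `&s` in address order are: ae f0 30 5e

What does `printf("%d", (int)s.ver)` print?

5

[0]=0xae [1]=0xf0 [2]=0x30 [3]=0x5e (big-endian) → word 0xaef0305e
kind:21 @ bit 11 → (0xaef0305e>>11)&0x1fffff = 0x15de06
ver:7 @ bit 4 → (0xaef0305e>>4)&0x7f = 0x5  ←
len:4 @ bit 0 → (0xaef0305e>>0)&0xf = 0xe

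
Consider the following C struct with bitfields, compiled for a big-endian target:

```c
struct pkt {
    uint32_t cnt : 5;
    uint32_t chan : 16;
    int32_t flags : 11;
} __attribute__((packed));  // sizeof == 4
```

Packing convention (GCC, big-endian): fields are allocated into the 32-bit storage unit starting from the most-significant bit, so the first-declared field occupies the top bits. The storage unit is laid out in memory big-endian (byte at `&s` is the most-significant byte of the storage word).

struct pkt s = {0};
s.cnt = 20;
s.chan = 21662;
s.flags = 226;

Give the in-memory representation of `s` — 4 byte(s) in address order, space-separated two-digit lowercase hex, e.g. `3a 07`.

[27+:5] cnt=20 & 0x1f = 0x14; word=0xa0000000
[11+:16] chan=21662 & 0xffff = 0x549e; word=0xa2a4f000
[0+:11] flags=226 & 0x7ff = 0xe2; word=0xa2a4f0e2
word = 0xa2a4f0e2 → big-endian bytes:
  [0]=0xa2  [1]=0xa4  [2]=0xf0  [3]=0xe2

a2 a4 f0 e2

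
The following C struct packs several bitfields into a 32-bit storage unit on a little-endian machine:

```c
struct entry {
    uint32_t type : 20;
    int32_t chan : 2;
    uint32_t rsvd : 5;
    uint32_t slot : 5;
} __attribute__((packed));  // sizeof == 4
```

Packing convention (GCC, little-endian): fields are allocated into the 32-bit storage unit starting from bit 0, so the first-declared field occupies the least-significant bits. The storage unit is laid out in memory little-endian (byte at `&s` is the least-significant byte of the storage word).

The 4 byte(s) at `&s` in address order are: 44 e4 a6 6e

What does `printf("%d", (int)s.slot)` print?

[0]=0x44 [1]=0xe4 [2]=0xa6 [3]=0x6e (little-endian) → word 0x6ea6e444
type:20 @ bit 0 → (0x6ea6e444>>0)&0xfffff = 0x6e444
chan:2 @ bit 20 → (0x6ea6e444>>20)&0x3 = 0x2
rsvd:5 @ bit 22 → (0x6ea6e444>>22)&0x1f = 0x1a
slot:5 @ bit 27 → (0x6ea6e444>>27)&0x1f = 0xd  ←

13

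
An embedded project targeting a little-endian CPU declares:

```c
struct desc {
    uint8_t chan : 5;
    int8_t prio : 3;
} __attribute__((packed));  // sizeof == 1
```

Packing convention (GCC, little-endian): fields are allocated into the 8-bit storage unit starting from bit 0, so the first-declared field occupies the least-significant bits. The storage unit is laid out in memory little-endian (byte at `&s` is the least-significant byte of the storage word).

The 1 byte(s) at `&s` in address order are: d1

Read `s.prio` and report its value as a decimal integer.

[0]=0xd1 (little-endian) → word 0xd1
chan [0+:5] = (word>>0) & 0x1f = 17
prio [5+:3] = (word>>5) & 0x7 = 6  ←
prio signed 3b, MSB=1: 6 - 8 = -2

-2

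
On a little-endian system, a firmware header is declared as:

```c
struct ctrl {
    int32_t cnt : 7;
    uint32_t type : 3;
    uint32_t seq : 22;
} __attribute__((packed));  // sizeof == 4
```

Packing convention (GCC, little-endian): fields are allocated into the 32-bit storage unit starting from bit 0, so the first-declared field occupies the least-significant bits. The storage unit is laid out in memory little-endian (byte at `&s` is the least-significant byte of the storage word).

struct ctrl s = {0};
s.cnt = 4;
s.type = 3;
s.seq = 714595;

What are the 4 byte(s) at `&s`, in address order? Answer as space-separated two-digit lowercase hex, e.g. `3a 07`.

cnt:7 = 4 → 0x4 << 0 → word 0x00000004
type:3 = 3 → 0x3 << 7 → word 0x00000184
seq:22 = 714595 → 0xae763 << 10 → word 0x2b9d8d84
word = 0x2b9d8d84 → little-endian bytes:
  [0]=0x84  [1]=0x8d  [2]=0x9d  [3]=0x2b

84 8d 9d 2b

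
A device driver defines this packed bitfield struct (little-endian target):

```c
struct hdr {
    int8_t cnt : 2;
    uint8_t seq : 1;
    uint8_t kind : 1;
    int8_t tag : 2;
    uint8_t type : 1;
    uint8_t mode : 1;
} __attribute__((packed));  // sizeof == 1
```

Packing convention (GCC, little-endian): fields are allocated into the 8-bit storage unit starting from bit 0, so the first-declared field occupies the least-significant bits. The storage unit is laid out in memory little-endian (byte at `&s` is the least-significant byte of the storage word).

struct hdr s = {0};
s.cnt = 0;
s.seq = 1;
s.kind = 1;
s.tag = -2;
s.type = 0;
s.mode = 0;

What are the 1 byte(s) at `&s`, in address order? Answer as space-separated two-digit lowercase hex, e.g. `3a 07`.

cnt:2 = 0 → 0x0 << 0 → word 0x00
seq:1 = 1 → 0x1 << 2 → word 0x04
kind:1 = 1 → 0x1 << 3 → word 0x0c
tag:2 = -2 → 0x2 << 4 → word 0x2c
type:1 = 0 → 0x0 << 6 → word 0x2c
mode:1 = 0 → 0x0 << 7 → word 0x2c
word = 0x2c → little-endian bytes:
  [0]=0x2c

2c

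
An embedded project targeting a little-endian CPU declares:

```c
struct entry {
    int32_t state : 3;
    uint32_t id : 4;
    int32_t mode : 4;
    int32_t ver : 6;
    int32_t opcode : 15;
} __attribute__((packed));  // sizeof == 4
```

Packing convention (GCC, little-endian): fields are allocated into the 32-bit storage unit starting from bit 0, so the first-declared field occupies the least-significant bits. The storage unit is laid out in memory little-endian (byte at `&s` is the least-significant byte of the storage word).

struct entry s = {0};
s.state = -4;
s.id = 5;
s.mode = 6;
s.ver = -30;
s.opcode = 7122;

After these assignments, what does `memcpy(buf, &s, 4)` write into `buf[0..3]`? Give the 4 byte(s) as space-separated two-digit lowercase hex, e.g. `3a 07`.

2c 13 a5 37

state (3b) val=-4 bits=0x4 at bit 0: 0x00000004
id (4b) val=5 bits=0x5 at bit 3: 0x0000002c
mode (4b) val=6 bits=0x6 at bit 7: 0x0000032c
ver (6b) val=-30 bits=0x22 at bit 11: 0x0001132c
opcode (15b) val=7122 bits=0x1bd2 at bit 17: 0x37a5132c
word = 0x37a5132c → little-endian bytes:
  [0]=0x2c  [1]=0x13  [2]=0xa5  [3]=0x37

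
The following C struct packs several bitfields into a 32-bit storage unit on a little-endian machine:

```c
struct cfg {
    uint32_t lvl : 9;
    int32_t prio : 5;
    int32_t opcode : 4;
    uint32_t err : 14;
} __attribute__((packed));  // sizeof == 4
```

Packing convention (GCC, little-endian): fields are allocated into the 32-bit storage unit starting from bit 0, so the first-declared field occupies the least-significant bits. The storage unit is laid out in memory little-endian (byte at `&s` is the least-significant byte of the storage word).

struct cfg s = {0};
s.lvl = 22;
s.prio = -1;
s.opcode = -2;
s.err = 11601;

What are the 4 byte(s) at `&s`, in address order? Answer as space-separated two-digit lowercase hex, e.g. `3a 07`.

16 be 47 b5

lvl:9 = 22 → 0x16 << 0 → word 0x00000016
prio:5 = -1 → 0x1f << 9 → word 0x00003e16
opcode:4 = -2 → 0xe << 14 → word 0x0003be16
err:14 = 11601 → 0x2d51 << 18 → word 0xb547be16
word = 0xb547be16 → little-endian bytes:
  [0]=0x16  [1]=0xbe  [2]=0x47  [3]=0xb5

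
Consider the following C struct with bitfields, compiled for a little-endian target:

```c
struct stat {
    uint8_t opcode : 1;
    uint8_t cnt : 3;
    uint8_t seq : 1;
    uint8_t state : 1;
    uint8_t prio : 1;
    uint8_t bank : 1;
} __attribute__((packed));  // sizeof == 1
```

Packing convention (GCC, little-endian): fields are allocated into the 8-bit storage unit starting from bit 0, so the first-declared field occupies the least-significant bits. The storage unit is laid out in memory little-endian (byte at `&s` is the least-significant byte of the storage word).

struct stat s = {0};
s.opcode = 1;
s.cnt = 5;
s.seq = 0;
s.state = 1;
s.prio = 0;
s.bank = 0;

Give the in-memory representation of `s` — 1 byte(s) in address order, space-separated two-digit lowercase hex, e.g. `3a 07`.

2b

opcode (1b) val=1 bits=0x1 at bit 0: 0x01
cnt (3b) val=5 bits=0x5 at bit 1: 0x0b
seq (1b) val=0 bits=0x0 at bit 4: 0x0b
state (1b) val=1 bits=0x1 at bit 5: 0x2b
prio (1b) val=0 bits=0x0 at bit 6: 0x2b
bank (1b) val=0 bits=0x0 at bit 7: 0x2b
word = 0x2b → little-endian bytes:
  [0]=0x2b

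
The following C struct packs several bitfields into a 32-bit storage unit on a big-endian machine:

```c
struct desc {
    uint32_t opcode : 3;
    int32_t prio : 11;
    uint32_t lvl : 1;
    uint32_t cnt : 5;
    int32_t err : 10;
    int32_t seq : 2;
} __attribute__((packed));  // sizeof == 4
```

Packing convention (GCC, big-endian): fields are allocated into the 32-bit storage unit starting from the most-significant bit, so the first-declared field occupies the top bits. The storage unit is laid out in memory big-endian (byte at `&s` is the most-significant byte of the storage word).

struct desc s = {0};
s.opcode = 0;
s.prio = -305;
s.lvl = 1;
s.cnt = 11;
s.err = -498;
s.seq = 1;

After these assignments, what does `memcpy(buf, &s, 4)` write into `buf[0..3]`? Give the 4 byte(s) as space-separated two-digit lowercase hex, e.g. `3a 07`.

1b 3e b8 39

opcode (3b) val=0 bits=0x0 at bit 29: 0x00000000
prio (11b) val=-305 bits=0x6cf at bit 18: 0x1b3c0000
lvl (1b) val=1 bits=0x1 at bit 17: 0x1b3e0000
cnt (5b) val=11 bits=0xb at bit 12: 0x1b3eb000
err (10b) val=-498 bits=0x20e at bit 2: 0x1b3eb838
seq (2b) val=1 bits=0x1 at bit 0: 0x1b3eb839
word = 0x1b3eb839 → big-endian bytes:
  [0]=0x1b  [1]=0x3e  [2]=0xb8  [3]=0x39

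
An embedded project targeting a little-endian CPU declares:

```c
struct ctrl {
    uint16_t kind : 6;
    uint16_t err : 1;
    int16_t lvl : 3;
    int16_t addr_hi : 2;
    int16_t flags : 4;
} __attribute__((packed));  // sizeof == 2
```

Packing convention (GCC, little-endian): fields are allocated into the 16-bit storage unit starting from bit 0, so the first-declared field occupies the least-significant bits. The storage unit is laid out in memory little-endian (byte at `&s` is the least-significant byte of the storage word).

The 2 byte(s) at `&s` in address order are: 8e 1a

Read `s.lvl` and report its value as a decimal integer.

-3

[0]=0x8e [1]=0x1a (little-endian) → word 0x1a8e
kind:6 @ bit 0 → (0x1a8e>>0)&0x3f = 0xe
err:1 @ bit 6 → (0x1a8e>>6)&0x1 = 0x0
lvl:3 @ bit 7 → (0x1a8e>>7)&0x7 = 0x5  ←
addr_hi:2 @ bit 10 → (0x1a8e>>10)&0x3 = 0x2
flags:4 @ bit 12 → (0x1a8e>>12)&0xf = 0x1
lvl signed 3b, MSB=1: 5 - 8 = -3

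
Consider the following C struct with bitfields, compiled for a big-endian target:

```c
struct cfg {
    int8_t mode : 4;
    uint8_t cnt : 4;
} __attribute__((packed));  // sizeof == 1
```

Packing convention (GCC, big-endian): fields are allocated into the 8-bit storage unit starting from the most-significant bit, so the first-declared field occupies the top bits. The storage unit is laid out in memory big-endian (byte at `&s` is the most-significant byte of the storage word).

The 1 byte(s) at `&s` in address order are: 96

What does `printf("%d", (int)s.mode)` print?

[0]=0x96 (big-endian) → word 0x96
mode:4 @ bit 4 → (0x96>>4)&0xf = 0x9  ←
cnt:4 @ bit 0 → (0x96>>0)&0xf = 0x6
mode signed 4b, MSB=1: 9 - 16 = -7

-7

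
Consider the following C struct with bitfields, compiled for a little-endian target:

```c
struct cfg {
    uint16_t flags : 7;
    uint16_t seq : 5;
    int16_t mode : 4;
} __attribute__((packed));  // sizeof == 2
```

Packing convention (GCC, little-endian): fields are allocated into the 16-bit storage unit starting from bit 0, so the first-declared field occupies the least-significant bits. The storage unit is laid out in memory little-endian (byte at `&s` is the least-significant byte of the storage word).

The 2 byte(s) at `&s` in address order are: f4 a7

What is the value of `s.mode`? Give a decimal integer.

[0]=0xf4 [1]=0xa7 (little-endian) → word 0xa7f4
flags:7 @ bit 0 → (0xa7f4>>0)&0x7f = 0x74
seq:5 @ bit 7 → (0xa7f4>>7)&0x1f = 0xf
mode:4 @ bit 12 → (0xa7f4>>12)&0xf = 0xa  ←
mode signed 4b, MSB=1: 10 - 16 = -6

-6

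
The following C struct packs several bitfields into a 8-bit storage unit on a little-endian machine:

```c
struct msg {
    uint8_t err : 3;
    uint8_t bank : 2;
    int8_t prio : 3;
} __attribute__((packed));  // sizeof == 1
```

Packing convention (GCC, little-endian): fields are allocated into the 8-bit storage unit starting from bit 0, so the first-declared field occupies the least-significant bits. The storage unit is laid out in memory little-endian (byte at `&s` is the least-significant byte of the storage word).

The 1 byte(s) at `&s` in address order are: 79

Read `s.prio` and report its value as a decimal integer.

3

[0]=0x79 (little-endian) → word 0x79
err:3 @ bit 0 → (0x79>>0)&0x7 = 0x1
bank:2 @ bit 3 → (0x79>>3)&0x3 = 0x3
prio:3 @ bit 5 → (0x79>>5)&0x7 = 0x3  ←
prio signed 3b, MSB=0: value = 3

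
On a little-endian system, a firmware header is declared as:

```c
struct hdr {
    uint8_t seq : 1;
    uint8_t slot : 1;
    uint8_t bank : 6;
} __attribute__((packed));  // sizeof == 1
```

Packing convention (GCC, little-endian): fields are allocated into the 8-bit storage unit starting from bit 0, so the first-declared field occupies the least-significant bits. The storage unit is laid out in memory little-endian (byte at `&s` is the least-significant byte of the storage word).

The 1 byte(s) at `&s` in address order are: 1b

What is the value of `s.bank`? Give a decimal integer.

6

[0]=0x1b (little-endian) → word 0x1b
seq:1 @ bit 0 → (0x1b>>0)&0x1 = 0x1
slot:1 @ bit 1 → (0x1b>>1)&0x1 = 0x1
bank:6 @ bit 2 → (0x1b>>2)&0x3f = 0x6  ←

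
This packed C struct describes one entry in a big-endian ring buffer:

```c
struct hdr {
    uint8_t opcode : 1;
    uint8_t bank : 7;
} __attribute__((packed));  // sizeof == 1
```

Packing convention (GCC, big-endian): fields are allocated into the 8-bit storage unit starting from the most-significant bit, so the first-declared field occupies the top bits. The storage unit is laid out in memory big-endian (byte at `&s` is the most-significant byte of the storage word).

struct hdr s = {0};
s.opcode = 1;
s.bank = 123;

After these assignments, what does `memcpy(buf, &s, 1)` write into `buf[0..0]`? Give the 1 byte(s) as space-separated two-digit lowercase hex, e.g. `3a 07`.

opcode:1 = 1 → 0x1 << 7 → word 0x80
bank:7 = 123 → 0x7b << 0 → word 0xfb
word = 0xfb → big-endian bytes:
  [0]=0xfb

fb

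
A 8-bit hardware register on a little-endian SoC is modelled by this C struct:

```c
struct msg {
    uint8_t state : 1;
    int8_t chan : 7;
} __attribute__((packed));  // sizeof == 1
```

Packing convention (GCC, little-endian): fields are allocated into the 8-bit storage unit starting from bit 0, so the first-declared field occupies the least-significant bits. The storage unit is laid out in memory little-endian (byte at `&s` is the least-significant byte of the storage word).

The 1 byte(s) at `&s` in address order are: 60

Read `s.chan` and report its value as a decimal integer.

[0]=0x60 (little-endian) → word 0x60
state [0+:1] = (word>>0) & 0x1 = 0
chan [1+:7] = (word>>1) & 0x7f = 48  ←
chan signed 7b, MSB=0: value = 48

48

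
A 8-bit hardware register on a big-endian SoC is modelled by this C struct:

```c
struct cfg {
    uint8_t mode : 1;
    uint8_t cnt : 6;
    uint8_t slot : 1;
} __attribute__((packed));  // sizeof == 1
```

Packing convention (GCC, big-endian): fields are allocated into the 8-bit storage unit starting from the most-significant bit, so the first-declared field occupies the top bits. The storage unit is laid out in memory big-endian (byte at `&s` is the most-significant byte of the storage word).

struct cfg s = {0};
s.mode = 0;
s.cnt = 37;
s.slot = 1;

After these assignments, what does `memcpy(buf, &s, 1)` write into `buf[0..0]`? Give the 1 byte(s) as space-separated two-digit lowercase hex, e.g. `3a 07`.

4b

mode (1b) val=0 bits=0x0 at bit 7: 0x00
cnt (6b) val=37 bits=0x25 at bit 1: 0x4a
slot (1b) val=1 bits=0x1 at bit 0: 0x4b
word = 0x4b → big-endian bytes:
  [0]=0x4b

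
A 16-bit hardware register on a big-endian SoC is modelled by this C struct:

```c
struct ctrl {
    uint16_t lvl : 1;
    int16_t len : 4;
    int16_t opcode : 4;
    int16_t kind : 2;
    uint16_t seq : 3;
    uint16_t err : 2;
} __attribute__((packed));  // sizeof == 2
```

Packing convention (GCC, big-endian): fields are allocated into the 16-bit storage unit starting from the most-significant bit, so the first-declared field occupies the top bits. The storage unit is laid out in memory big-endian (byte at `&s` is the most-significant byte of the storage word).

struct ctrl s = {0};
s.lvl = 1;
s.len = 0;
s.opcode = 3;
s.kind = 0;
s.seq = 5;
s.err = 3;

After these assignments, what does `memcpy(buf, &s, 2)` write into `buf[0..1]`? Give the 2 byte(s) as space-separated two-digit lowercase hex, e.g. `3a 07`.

81 97

lvl:1 = 1 → 0x1 << 15 → word 0x8000
len:4 = 0 → 0x0 << 11 → word 0x8000
opcode:4 = 3 → 0x3 << 7 → word 0x8180
kind:2 = 0 → 0x0 << 5 → word 0x8180
seq:3 = 5 → 0x5 << 2 → word 0x8194
err:2 = 3 → 0x3 << 0 → word 0x8197
word = 0x8197 → big-endian bytes:
  [0]=0x81  [1]=0x97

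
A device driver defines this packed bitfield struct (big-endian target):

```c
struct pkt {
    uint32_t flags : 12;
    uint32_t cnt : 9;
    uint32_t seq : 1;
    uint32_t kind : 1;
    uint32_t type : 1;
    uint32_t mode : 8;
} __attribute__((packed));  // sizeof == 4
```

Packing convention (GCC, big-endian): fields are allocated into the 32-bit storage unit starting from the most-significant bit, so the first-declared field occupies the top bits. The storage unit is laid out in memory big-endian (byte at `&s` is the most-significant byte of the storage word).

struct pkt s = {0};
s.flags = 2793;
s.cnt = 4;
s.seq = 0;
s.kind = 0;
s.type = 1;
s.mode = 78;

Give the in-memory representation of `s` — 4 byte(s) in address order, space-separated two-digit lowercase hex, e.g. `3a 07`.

flags (12b) val=2793 bits=0xae9 at bit 20: 0xae900000
cnt (9b) val=4 bits=0x4 at bit 11: 0xae902000
seq (1b) val=0 bits=0x0 at bit 10: 0xae902000
kind (1b) val=0 bits=0x0 at bit 9: 0xae902000
type (1b) val=1 bits=0x1 at bit 8: 0xae902100
mode (8b) val=78 bits=0x4e at bit 0: 0xae90214e
word = 0xae90214e → big-endian bytes:
  [0]=0xae  [1]=0x90  [2]=0x21  [3]=0x4e

ae 90 21 4e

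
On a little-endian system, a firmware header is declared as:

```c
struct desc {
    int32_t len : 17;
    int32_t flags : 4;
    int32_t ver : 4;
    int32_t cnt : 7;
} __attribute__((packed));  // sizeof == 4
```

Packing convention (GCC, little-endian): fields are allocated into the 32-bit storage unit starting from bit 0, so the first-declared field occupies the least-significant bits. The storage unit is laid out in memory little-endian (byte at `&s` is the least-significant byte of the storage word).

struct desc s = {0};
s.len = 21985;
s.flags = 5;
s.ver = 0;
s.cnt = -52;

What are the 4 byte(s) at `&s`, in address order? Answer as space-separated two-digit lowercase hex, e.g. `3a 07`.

e1 55 0a 98

len:17 = 21985 → 0x55e1 << 0 → word 0x000055e1
flags:4 = 5 → 0x5 << 17 → word 0x000a55e1
ver:4 = 0 → 0x0 << 21 → word 0x000a55e1
cnt:7 = -52 → 0x4c << 25 → word 0x980a55e1
word = 0x980a55e1 → little-endian bytes:
  [0]=0xe1  [1]=0x55  [2]=0x0a  [3]=0x98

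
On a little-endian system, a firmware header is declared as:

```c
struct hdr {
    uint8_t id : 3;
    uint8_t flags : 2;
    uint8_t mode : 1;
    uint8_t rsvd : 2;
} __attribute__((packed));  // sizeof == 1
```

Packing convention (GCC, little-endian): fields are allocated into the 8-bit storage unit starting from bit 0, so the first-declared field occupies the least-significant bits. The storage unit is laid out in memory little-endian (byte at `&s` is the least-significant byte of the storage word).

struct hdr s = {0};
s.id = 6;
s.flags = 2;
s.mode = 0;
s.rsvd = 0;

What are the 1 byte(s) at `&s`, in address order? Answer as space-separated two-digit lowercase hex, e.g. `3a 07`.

id (3b) val=6 bits=0x6 at bit 0: 0x06
flags (2b) val=2 bits=0x2 at bit 3: 0x16
mode (1b) val=0 bits=0x0 at bit 5: 0x16
rsvd (2b) val=0 bits=0x0 at bit 6: 0x16
word = 0x16 → little-endian bytes:
  [0]=0x16

16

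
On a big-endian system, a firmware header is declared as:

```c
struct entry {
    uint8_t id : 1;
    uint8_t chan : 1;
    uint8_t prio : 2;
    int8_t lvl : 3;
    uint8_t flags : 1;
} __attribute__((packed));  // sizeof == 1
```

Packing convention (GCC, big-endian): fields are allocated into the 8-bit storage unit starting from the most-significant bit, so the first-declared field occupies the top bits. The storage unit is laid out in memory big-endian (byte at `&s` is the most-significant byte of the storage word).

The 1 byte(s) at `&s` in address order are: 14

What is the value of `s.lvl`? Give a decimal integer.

[0]=0x14 (big-endian) → word 0x14
id:1 @ bit 7 → (0x14>>7)&0x1 = 0x0
chan:1 @ bit 6 → (0x14>>6)&0x1 = 0x0
prio:2 @ bit 4 → (0x14>>4)&0x3 = 0x1
lvl:3 @ bit 1 → (0x14>>1)&0x7 = 0x2  ←
flags:1 @ bit 0 → (0x14>>0)&0x1 = 0x0
lvl signed 3b, MSB=0: value = 2

2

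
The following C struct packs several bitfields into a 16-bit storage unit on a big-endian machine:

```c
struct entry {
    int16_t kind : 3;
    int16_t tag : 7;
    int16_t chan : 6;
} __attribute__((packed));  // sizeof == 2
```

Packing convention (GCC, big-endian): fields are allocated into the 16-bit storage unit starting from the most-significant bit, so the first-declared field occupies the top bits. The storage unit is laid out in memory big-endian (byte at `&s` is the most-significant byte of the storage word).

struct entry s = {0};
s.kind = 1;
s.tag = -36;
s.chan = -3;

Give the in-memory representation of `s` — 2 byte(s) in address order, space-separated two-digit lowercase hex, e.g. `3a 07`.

37 3d

kind (3b) val=1 bits=0x1 at bit 13: 0x2000
tag (7b) val=-36 bits=0x5c at bit 6: 0x3700
chan (6b) val=-3 bits=0x3d at bit 0: 0x373d
word = 0x373d → big-endian bytes:
  [0]=0x37  [1]=0x3d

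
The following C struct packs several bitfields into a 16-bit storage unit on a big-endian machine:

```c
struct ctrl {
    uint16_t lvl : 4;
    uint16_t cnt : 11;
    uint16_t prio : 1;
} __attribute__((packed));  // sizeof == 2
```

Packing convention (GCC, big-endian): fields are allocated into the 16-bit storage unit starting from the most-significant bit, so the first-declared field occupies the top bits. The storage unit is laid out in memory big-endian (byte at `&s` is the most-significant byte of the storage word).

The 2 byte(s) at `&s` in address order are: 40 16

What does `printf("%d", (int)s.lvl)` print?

4

[0]=0x40 [1]=0x16 (big-endian) → word 0x4016
lvl [12+:4] = (word>>12) & 0xf = 4  ←
cnt [1+:11] = (word>>1) & 0x7ff = 11
prio [0+:1] = (word>>0) & 0x1 = 0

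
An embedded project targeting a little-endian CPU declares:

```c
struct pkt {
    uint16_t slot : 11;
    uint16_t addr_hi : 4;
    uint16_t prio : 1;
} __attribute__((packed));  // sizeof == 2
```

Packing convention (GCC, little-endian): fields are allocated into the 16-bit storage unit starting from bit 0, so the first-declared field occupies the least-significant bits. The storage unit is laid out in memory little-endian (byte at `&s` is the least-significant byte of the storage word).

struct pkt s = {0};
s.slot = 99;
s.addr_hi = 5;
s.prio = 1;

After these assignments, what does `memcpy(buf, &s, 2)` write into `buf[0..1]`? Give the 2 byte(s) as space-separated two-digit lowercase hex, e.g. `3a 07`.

63 a8

slot (11b) val=99 bits=0x63 at bit 0: 0x0063
addr_hi (4b) val=5 bits=0x5 at bit 11: 0x2863
prio (1b) val=1 bits=0x1 at bit 15: 0xa863
word = 0xa863 → little-endian bytes:
  [0]=0x63  [1]=0xa8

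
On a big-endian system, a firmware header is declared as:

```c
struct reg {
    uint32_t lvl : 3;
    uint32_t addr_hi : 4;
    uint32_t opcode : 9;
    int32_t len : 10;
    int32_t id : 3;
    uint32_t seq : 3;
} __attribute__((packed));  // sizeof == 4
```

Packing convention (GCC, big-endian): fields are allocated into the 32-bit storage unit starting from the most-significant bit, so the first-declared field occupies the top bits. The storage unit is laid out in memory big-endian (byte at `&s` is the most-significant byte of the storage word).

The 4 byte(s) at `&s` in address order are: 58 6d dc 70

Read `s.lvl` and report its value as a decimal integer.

[0]=0x58 [1]=0x6d [2]=0xdc [3]=0x70 (big-endian) → word 0x586ddc70
lvl:3 @ bit 29 → (0x586ddc70>>29)&0x7 = 0x2  ←
addr_hi:4 @ bit 25 → (0x586ddc70>>25)&0xf = 0xc
opcode:9 @ bit 16 → (0x586ddc70>>16)&0x1ff = 0x6d
len:10 @ bit 6 → (0x586ddc70>>6)&0x3ff = 0x371
id:3 @ bit 3 → (0x586ddc70>>3)&0x7 = 0x6
seq:3 @ bit 0 → (0x586ddc70>>0)&0x7 = 0x0

2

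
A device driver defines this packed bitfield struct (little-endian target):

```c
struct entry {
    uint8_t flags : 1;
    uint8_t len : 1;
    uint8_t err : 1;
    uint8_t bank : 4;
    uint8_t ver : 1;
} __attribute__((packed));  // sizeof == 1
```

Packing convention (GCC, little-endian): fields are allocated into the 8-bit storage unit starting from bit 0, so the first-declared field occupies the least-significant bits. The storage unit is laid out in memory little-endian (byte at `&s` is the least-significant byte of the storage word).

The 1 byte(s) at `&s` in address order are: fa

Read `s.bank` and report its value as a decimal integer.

[0]=0xfa (little-endian) → word 0xfa
flags:1 @ bit 0 → (0xfa>>0)&0x1 = 0x0
len:1 @ bit 1 → (0xfa>>1)&0x1 = 0x1
err:1 @ bit 2 → (0xfa>>2)&0x1 = 0x0
bank:4 @ bit 3 → (0xfa>>3)&0xf = 0xf  ←
ver:1 @ bit 7 → (0xfa>>7)&0x1 = 0x1

15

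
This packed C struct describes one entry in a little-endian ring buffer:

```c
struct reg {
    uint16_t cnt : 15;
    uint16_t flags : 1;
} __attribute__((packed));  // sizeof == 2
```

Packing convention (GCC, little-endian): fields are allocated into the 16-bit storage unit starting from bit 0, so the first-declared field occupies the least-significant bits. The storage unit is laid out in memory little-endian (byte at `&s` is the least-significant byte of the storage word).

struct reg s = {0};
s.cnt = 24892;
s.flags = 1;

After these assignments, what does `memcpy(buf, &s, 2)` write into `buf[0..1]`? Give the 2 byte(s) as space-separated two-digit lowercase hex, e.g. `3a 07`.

3c e1

cnt (15b) val=24892 bits=0x613c at bit 0: 0x613c
flags (1b) val=1 bits=0x1 at bit 15: 0xe13c
word = 0xe13c → little-endian bytes:
  [0]=0x3c  [1]=0xe1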